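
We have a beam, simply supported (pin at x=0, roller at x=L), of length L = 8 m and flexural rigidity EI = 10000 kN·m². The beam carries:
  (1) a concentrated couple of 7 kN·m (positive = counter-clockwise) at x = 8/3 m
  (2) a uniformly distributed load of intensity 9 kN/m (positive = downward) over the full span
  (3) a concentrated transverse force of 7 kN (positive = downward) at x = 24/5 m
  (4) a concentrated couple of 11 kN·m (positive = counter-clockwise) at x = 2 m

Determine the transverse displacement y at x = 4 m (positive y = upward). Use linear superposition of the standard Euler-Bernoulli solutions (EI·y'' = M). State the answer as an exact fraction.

Load 1 — applied couple M₀=7 kN·m at a=8/3 m (b=L-a=16/3):
  y_1 = (M₀x³/(6L)-M₀(x-a)²/2+C₁x)/EI  [x>a] with C₁=M₀(3b²-L²)/(6L)=28/9 = (7·4³/(6·8)-7·(4-(8/3))²/2+(28/9)·4)/10000 = 7/4500 m
Load 2 — uniform load w=9 kN/m over full span:
  y_2 = -wx(L³-2Lx²+x³)/(24EI) = -9·4·(8³-2·8·4²+4³)/(24·10000) = -6/125 m
Load 3 — point force P=7 kN at a=24/5 m (b=L-a=16/5):
  y_3 = -Pbx(L²-b²-x²)/(6LEI)  [x≤a] = -7·(16/5)·4·(8²-(16/5)²-4²)/(6·8·10000) = -1652/234375 m
Load 4 — applied couple M₀=11 kN·m at a=2 m (b=L-a=6):
  y_4 = (M₀x³/(6L)-M₀(x-a)²/2+C₁x)/EI  [x>a] with C₁=M₀(3b²-L²)/(6L)=121/12 = (11·4³/(6·8)-11·(4-2)²/2+(121/12)·4)/10000 = 33/10000 m
Superposition: y = Σ y_i = -564671/11250000 m ≈ -0.050193 m

y(4) = -564671/11250000 m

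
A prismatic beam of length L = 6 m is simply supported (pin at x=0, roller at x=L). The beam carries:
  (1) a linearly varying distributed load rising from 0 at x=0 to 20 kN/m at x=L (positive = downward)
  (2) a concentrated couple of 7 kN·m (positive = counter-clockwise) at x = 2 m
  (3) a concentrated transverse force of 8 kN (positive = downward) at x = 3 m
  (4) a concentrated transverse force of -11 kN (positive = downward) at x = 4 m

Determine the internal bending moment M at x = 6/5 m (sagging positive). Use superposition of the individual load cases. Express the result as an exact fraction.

M(6/5) = 621/25 kN·m

Load 1 — triangular load w₀=20 kN/m (0→w₀ over full span):
  M_1 = w₀Lx/6 - w₀x³/(6L) = 20·6·(6/5)/6 - 20·(6/5)³/(6·6) = 576/25 kN·m
Load 2 — applied couple M₀=7 kN·m at a=2 m (b=L-a=4):
  M_2 = M₀x/L  [x≤a] = 7·(6/5)/6 = 7/5 kN·m
Load 3 — point force P=8 kN at a=3 m (b=L-a=3):
  M_3 = Pbx/L  [x≤a] = 8·3·(6/5)/6 = 24/5 kN·m
Load 4 — point force P=-11 kN at a=4 m (b=L-a=2):
  M_4 = Pbx/L  [x≤a] = (-11)·2·(6/5)/6 = -22/5 kN·m
Superposition: M = Σ M_i = 621/25 kN·m ≈ 24.840000 kN·m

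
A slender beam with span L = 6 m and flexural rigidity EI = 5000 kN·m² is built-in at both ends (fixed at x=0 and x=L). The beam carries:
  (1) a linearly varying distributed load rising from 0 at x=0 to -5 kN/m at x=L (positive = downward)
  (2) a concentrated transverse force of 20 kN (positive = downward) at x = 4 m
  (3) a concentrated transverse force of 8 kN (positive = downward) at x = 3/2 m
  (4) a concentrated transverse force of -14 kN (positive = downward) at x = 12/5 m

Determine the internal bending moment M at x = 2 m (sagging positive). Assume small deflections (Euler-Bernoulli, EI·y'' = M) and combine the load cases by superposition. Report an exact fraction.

Load 1 — triangular load w₀=-5 kN/m (0→w₀ over full span):
  M_1 = 3w₀Lx/20 - w₀L²/30 - w₀x³/(6L) = 3·(-5)·6·2/20 - (-5)·6²/30 - (-5)·2³/(6·6) = -17/9 kN·m
Load 2 — point force P=20 kN at a=4 m (b=L-a=2):
  M_2 = Pb²(3a+b)x/L³ - Pab²/L²  [x≤a] = 20·2²·(3·4+2)·2/6³ - 20·4·2²/6² = 40/27 kN·m
Load 3 — point force P=8 kN at a=3/2 m (b=L-a=9/2):
  M_3 = Pa²(a+3b)(L-x)/L³ - Pa²b/L²  [x>a] = 8·(3/2)²·((3/2)+3·(9/2))·(6-2)/6³ - 8·(3/2)²·(9/2)/6² = 11/4 kN·m
Load 4 — point force P=-14 kN at a=12/5 m (b=L-a=18/5):
  M_4 = Pb²(3a+b)x/L³ - Pab²/L²  [x≤a] = (-14)·(18/5)²·(3·(12/5)+(18/5))·2/6³ - (-14)·(12/5)·(18/5)²/6² = -756/125 kN·m
Superposition: M = Σ M_i = -50023/13500 kN·m ≈ -3.705407 kN·m

M(2) = -50023/13500 kN·m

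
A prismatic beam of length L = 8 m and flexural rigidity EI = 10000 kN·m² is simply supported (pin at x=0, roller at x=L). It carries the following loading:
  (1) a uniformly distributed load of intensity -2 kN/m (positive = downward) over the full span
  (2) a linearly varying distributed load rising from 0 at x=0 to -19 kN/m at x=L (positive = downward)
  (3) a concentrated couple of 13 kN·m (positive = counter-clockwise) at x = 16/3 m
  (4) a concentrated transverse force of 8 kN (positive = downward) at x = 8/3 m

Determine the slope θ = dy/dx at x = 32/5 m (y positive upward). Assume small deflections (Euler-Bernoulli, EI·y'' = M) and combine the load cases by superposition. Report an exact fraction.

θ(32/5) = -1061291/63281250 rad

Load 1 — uniform load w=-2 kN/m over full span:
  θ_1 = -w(L³-6Lx²+4x³)/(24EI) = -(-2)·(8³-6·8·(32/5)²+4·(32/5)³)/(24·10000) = -264/78125 rad
Load 2 — triangular load w₀=-19 kN/m (0→w₀ over full span):
  θ_2 = -w₀(7L⁴-30L²x²+15x⁴)/(360LEI) = -(-19)·(7·8⁴-30·8²·(32/5)²+15·(32/5)⁴)/(360·8·10000) = -57532/3515625 rad
Load 3 — applied couple M₀=13 kN·m at a=16/3 m (b=L-a=8/3):
  θ_3 = (M₀x²/(2L)-M₀(x-a)+C₁)/EI  [x>a] with C₁=M₀(3b²-L²)/(6L)=-104/9 = (13·(32/5)²/(2·8)-13·((32/5)-(16/3))+(-104/9))/10000 = 221/281250 rad
Load 4 — point force P=8 kN at a=8/3 m (b=L-a=16/3):
  θ_4 = -Pa(2L²-6Lx+3x²+a²)/(6LEI)  [x>a] = -8·(8/3)·(2·8²-6·8·(32/5)+3·(32/5)²+(8/3)²)/(6·8·10000) = 2768/1265625 rad
Superposition: θ = Σ θ_i = -1061291/63281250 rad ≈ -0.016771 rad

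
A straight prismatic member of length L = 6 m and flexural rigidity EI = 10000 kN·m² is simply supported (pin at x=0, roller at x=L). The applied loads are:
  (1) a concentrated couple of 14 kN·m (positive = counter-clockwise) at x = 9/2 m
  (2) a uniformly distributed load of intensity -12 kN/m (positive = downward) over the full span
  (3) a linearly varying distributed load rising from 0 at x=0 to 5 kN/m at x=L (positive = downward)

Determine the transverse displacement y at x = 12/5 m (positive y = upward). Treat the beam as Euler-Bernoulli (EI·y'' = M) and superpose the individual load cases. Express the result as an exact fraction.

y(12/5) = 821799/62500000 m

Load 1 — applied couple M₀=14 kN·m at a=9/2 m (b=L-a=3/2):
  y_1 = (M₀x³/(6L)+C₁x)/EI  [x≤a] with C₁=M₀(3b²-L²)/(6L)=-91/8 = (14·(12/5)³/(6·6)+(-91/8)·(12/5))/10000 = -5481/2500000 m
Load 2 — uniform load w=-12 kN/m over full span:
  y_2 = -wx(L³-2Lx²+x³)/(24EI) = -(-12)·(12/5)·(6³-2·6·(12/5)²+(12/5)³)/(24·10000) = 7533/390625 m
Load 3 — triangular load w₀=5 kN/m (0→w₀ over full span):
  y_3 = -w₀x(7L⁴-10L²x²+3x⁴)/(360LEI) = -5·(12/5)·(7·6⁴-10·6²·(12/5)²+3·(12/5)⁴)/(360·6·10000) = -30807/7812500 m
Superposition: y = Σ y_i = 821799/62500000 m ≈ 0.013149 m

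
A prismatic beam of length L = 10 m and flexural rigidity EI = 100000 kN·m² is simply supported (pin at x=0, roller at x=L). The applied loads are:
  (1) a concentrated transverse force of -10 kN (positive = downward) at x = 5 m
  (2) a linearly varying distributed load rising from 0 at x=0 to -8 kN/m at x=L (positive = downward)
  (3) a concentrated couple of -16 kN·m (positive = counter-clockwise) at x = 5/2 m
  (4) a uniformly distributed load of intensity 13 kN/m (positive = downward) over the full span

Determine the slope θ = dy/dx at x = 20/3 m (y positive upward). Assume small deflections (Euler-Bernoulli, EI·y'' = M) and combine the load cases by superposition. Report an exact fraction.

θ(20/3) = 15937/9720000 rad

Load 1 — point force P=-10 kN at a=5 m (b=L-a=5):
  θ_1 = -Pa(2L²-6Lx+3x²+a²)/(6LEI)  [x>a] = -(-10)·5·(2·10²-6·10·(20/3)+3·(20/3)²+5²)/(6·10·100000) = -1/2880 rad
Load 2 — triangular load w₀=-8 kN/m (0→w₀ over full span):
  θ_2 = -w₀(7L⁴-30L²x²+15x⁴)/(360LEI) = -(-8)·(7·10⁴-30·10²·(20/3)²+15·(20/3)⁴)/(360·10·100000) = -91/121500 rad
Load 3 — applied couple M₀=-16 kN·m at a=5/2 m (b=L-a=15/2):
  θ_3 = (M₀x²/(2L)-M₀(x-a)+C₁)/EI  [x>a] with C₁=M₀(3b²-L²)/(6L)=-55/3 = ((-16)·(20/3)²/(2·10)-(-16)·((20/3)-(5/2))+(-55/3))/100000 = 23/180000 rad
Load 4 — uniform load w=13 kN/m over full span:
  θ_4 = -w(L³-6Lx²+4x³)/(24EI) = -13·(10³-6·10·(20/3)²+4·(20/3)³)/(24·100000) = 169/64800 rad
Superposition: θ = Σ θ_i = 15937/9720000 rad ≈ 0.001640 rad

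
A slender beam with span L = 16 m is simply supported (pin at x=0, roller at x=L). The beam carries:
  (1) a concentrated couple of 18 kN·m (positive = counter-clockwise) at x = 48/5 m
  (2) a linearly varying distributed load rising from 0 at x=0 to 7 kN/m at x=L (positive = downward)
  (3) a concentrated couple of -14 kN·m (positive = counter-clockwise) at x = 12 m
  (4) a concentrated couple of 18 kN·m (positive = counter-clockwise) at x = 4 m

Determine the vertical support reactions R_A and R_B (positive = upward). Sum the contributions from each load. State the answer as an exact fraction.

Load 1 — applied couple M₀=18 kN·m at a=48/5 m (b=L-a=32/5):
  R_A = M₀/L = 18/16 = 9/8 kN
  R_B = -M₀/L = -18/16 = -9/8 kN
Load 2 — triangular load w₀=7 kN/m (0→w₀ over full span):
  R_A = w₀L/6 = 7·16/6 = 56/3 kN
  R_B = w₀L/3 = 7·16/3 = 112/3 kN
Load 3 — applied couple M₀=-14 kN·m at a=12 m (b=L-a=4):
  R_A = M₀/L = (-14)/16 = -7/8 kN
  R_B = -M₀/L = -(-14)/16 = 7/8 kN
Load 4 — applied couple M₀=18 kN·m at a=4 m (b=L-a=12):
  R_A = M₀/L = 18/16 = 9/8 kN
  R_B = -M₀/L = -18/16 = -9/8 kN
Superposition: R_A = 481/24 kN, R_B = 863/24 kN

R_A = 481/24 kN, R_B = 863/24 kN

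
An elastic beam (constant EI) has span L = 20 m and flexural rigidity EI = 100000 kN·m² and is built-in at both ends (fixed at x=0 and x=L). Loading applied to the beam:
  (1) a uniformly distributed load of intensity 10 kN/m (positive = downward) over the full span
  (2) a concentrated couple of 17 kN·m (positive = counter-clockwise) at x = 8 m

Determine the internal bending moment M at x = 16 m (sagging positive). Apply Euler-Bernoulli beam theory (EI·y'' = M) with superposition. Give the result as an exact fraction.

Load 1 — uniform load w=10 kN/m over full span:
  M_1 = wLx/2 - wL²/12 - wx²/2 = 10·20·16/2 - 10·20²/12 - 10·16²/2 = -40/3 kN·m
Load 2 — applied couple M₀=17 kN·m at a=8 m (b=L-a=12):
  M_2 = R_Ax - M_A - M₀  [x>a] with R_A=153/125, M_A=51/25 = (153/125)·16 - (51/25) - 17 = 68/125 kN·m
Superposition: M = Σ M_i = -4796/375 kN·m ≈ -12.789333 kN·m

M(16) = -4796/375 kN·m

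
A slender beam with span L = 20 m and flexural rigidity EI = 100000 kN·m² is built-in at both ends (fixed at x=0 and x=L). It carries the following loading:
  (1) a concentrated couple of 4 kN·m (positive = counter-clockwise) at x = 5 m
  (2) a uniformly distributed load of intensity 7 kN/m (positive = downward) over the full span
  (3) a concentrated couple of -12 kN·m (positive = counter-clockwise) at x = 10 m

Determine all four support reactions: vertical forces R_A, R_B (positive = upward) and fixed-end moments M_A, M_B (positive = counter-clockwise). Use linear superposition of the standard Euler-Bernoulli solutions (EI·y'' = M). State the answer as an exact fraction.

Load 1 — applied couple M₀=4 kN·m at a=5 m (b=L-a=15):
  R_A = 6M₀ab/L³ = 6·4·5·15/20³ = 9/40 kN
  M_A = M₀b(2a-b)/L² = 4·15·(2·5-15)/20² = -3/4 kN·m
  R_B = -6M₀ab/L³ = -6·4·5·15/20³ = -9/40 kN
  M_B = M₀a(2b-a)/L² = 4·5·(2·15-5)/20² = 5/4 kN·m
Load 2 — uniform load w=7 kN/m over full span:
  R_A = wL/2 = 7·20/2 = 70 kN
  M_A = wL²/12 = 7·20²/12 = 700/3 kN·m
  R_B = wL/2 = 7·20/2 = 70 kN
  M_B = -wL²/12 = -7·20²/12 = -700/3 kN·m
Load 3 — applied couple M₀=-12 kN·m at a=10 m (b=L-a=10):
  R_A = 6M₀ab/L³ = 6·(-12)·10·10/20³ = -9/10 kN
  M_A = M₀b(2a-b)/L² = (-12)·10·(2·10-10)/20² = -3 kN·m
  R_B = -6M₀ab/L³ = -6·(-12)·10·10/20³ = 9/10 kN
  M_B = M₀a(2b-a)/L² = (-12)·10·(2·10-10)/20² = -3 kN·m
Superposition: R_A = 2773/40 kN, M_A = 2755/12 kN·m, R_B = 2827/40 kN, M_B = -2821/12 kN·m

R_A = 2773/40 kN, M_A = 2755/12 kN·m, R_B = 2827/40 kN, M_B = -2821/12 kN·m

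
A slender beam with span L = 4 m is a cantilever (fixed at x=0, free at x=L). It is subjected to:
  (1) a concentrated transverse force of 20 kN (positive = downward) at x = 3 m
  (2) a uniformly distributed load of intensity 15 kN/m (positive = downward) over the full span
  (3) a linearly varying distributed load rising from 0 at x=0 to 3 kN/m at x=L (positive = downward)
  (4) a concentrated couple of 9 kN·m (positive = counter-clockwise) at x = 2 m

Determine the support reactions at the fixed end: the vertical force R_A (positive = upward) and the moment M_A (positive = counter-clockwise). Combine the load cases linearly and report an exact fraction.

Load 1 — point force P=20 kN at a=3 m (b=L-a=1):
  R_A = P = 20 kN
  M_A = Pa = 20·3 = 60 kN·m
Load 2 — uniform load w=15 kN/m over full span:
  R_A = wL = 15·4 = 60 kN
  M_A = wL²/2 = 15·4²/2 = 120 kN·m
Load 3 — triangular load w₀=3 kN/m (0→w₀ over full span):
  R_A = w₀L/2 = 3·4/2 = 6 kN
  M_A = w₀L²/3 = 3·4²/3 = 16 kN·m
Load 4 — applied couple M₀=9 kN·m at a=2 m (b=L-a=2):
  R_A = 0 kN
  M_A = -M₀ = -9 kN·m
Superposition: R_A = 86 kN, M_A = 187 kN·m

R_A = 86 kN, M_A = 187 kN·m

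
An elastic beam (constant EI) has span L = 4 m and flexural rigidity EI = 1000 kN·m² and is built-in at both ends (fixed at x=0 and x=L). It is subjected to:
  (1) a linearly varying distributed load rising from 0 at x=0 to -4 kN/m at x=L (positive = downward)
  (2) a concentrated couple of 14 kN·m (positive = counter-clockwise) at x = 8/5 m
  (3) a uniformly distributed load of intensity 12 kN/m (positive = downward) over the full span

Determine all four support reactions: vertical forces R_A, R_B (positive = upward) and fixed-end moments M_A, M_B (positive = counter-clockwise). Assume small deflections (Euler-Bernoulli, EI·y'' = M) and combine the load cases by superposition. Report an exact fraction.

R_A = 666/25 kN, M_A = 1166/75 kN·m, R_B = 334/25 kN, M_B = -208/25 kN·m

Load 1 — triangular load w₀=-4 kN/m (0→w₀ over full span):
  R_A = 3w₀L/20 = 3·(-4)·4/20 = -12/5 kN
  M_A = w₀L²/30 = (-4)·4²/30 = -32/15 kN·m
  R_B = 7w₀L/20 = 7·(-4)·4/20 = -28/5 kN
  M_B = -w₀L²/20 = -(-4)·4²/20 = 16/5 kN·m
Load 2 — applied couple M₀=14 kN·m at a=8/5 m (b=L-a=12/5):
  R_A = 6M₀ab/L³ = 6·14·(8/5)·(12/5)/4³ = 126/25 kN
  M_A = M₀b(2a-b)/L² = 14·(12/5)·(2·(8/5)-(12/5))/4² = 42/25 kN·m
  R_B = -6M₀ab/L³ = -6·14·(8/5)·(12/5)/4³ = -126/25 kN
  M_B = M₀a(2b-a)/L² = 14·(8/5)·(2·(12/5)-(8/5))/4² = 112/25 kN·m
Load 3 — uniform load w=12 kN/m over full span:
  R_A = wL/2 = 12·4/2 = 24 kN
  M_A = wL²/12 = 12·4²/12 = 16 kN·m
  R_B = wL/2 = 12·4/2 = 24 kN
  M_B = -wL²/12 = -12·4²/12 = -16 kN·m
Superposition: R_A = 666/25 kN, M_A = 1166/75 kN·m, R_B = 334/25 kN, M_B = -208/25 kN·m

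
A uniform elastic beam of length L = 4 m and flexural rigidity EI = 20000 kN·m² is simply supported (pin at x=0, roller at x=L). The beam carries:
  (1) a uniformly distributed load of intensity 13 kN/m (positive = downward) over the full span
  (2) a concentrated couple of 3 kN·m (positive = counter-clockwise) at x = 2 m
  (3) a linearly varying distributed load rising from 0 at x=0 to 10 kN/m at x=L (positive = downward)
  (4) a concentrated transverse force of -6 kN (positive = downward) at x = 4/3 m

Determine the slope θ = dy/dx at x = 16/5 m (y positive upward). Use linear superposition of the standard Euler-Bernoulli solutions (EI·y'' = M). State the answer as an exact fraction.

Load 1 — uniform load w=13 kN/m over full span:
  θ_1 = -w(L³-6Lx²+4x³)/(24EI) = -13·(4³-6·4·(16/5)²+4·(16/5)³)/(24·20000) = 429/312500 rad
Load 2 — applied couple M₀=3 kN·m at a=2 m (b=L-a=2):
  θ_2 = (M₀x²/(2L)-M₀(x-a)+C₁)/EI  [x>a] with C₁=M₀(3b²-L²)/(6L)=-1/2 = (3·(16/5)²/(2·4)-3·((16/5)-2)+(-1/2))/20000 = -13/1000000 rad
Load 3 — triangular load w₀=10 kN/m (0→w₀ over full span):
  θ_3 = -w₀(7L⁴-30L²x²+15x⁴)/(360LEI) = -10·(7·4⁴-30·4²·(16/5)²+15·(16/5)⁴)/(360·4·20000) = 757/1406250 rad
Load 4 — point force P=-6 kN at a=4/3 m (b=L-a=8/3):
  θ_4 = -Pa(2L²-6Lx+3x²+a²)/(6LEI)  [x>a] = -(-6)·(4/3)·(2·4²-6·4·(16/5)+3·(16/5)²+(4/3)²)/(6·4·20000) = -173/843750 rad
Superposition: θ = Σ θ_i = 45713/27000000 rad ≈ 0.001693 rad

θ(16/5) = 45713/27000000 rad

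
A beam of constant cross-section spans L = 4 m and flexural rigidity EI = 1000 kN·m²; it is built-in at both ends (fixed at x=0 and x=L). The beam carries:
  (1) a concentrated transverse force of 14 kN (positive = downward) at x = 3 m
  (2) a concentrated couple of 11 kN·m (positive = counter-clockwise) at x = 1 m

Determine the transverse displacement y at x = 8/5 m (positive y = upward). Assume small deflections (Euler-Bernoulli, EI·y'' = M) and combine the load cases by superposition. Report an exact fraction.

Load 1 — point force P=14 kN at a=3 m (b=L-a=1):
  y_1 = -Pb²x²(3aL-(3a+b)x)/(6L³EI)  [x≤a] = -14·1²·(8/5)²·(3·3·4-(3·3+1)·(8/5))/(6·4³·1000) = -7/3750 m
Load 2 — applied couple M₀=11 kN·m at a=1 m (b=L-a=3):
  y_2 = (R_Ax³/6 - M_Ax²/2 - M₀(x-a)²/2)/EI  [x>a] with R_A=99/32, M_A=-33/16 = ((99/32)·(8/5)³/6 - (-33/16)·(8/5)²/2 - 11·((8/5)-1)²/2)/1000 = 693/250000 m
Superposition: y = Σ y_i = 679/750000 m ≈ 0.000905 m

y(8/5) = 679/750000 m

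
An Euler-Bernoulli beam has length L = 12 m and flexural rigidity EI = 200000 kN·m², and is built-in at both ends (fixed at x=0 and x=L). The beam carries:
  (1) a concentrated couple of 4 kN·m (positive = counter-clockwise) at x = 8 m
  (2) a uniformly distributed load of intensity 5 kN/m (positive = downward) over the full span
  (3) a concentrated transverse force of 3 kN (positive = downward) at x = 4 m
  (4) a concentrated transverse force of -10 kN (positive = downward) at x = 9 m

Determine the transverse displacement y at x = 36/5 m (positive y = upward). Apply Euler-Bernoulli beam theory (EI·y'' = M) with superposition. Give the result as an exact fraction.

Load 1 — applied couple M₀=4 kN·m at a=8 m (b=L-a=4):
  y_1 = (R_Ax³/6 - M_Ax²/2)/EI  [x≤a] with R_A=4/9, M_A=4/3 = ((4/9)·(36/5)³/6 - (4/3)·(36/5)²/2)/200000 = -27/781250 m
Load 2 — uniform load w=5 kN/m over full span:
  y_2 = -wx²(L-x)²/(24EI) = -5·(36/5)²·(12-(36/5))²/(24·200000) = -486/390625 m
Load 3 — point force P=3 kN at a=4 m (b=L-a=8):
  y_3 = -Pa²(L-x)²(3bL-(3b+a)(L-x))/(6L³EI)  [x>a] = -3·4²·(12-(36/5))²·(3·8·12-(3·8+4)·(12-(36/5)))/(6·12³·200000) = -32/390625 m
Load 4 — point force P=-10 kN at a=9 m (b=L-a=3):
  y_4 = -Pb²x²(3aL-(3a+b)x)/(6L³EI)  [x≤a] = -(-10)·3²·(36/5)²·(3·9·12-(3·9+3)·(36/5))/(6·12³·200000) = 243/1000000 m
Superposition: y = Σ y_i = -27941/25000000 m ≈ -0.001118 m

y(36/5) = -27941/25000000 m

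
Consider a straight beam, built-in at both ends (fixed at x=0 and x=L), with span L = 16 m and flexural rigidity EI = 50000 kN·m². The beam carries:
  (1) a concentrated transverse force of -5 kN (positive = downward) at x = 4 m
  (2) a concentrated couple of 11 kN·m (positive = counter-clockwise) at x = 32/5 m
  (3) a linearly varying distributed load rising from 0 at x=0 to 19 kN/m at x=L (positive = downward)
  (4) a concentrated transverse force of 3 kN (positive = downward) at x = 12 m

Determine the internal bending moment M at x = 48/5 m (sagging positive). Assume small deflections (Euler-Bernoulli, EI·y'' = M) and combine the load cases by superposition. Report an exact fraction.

M(48/5) = 7403/75 kN·m

Load 1 — point force P=-5 kN at a=4 m (b=L-a=12):
  M_1 = Pa²(a+3b)(L-x)/L³ - Pa²b/L²  [x>a] = (-5)·4²·(4+3·12)·(16-(48/5))/16³ - (-5)·4²·12/16² = -5/4 kN·m
Load 2 — applied couple M₀=11 kN·m at a=32/5 m (b=L-a=48/5):
  M_2 = R_Ax - M_A - M₀  [x>a] with R_A=99/100, M_A=33/25 = (99/100)·(48/5) - (33/25) - 11 = -352/125 kN·m
Load 3 — triangular load w₀=19 kN/m (0→w₀ over full span):
  M_3 = 3w₀Lx/20 - w₀L²/30 - w₀x³/(6L) = 3·19·16·(48/5)/20 - 19·16²/30 - 19·(48/5)³/(6·16) = 37696/375 kN·m
Load 4 — point force P=3 kN at a=12 m (b=L-a=4):
  M_4 = Pb²(3a+b)x/L³ - Pab²/L²  [x≤a] = 3·4²·(3·12+4)·(48/5)/16³ - 3·12·4²/16² = 9/4 kN·m
Superposition: M = Σ M_i = 7403/75 kN·m ≈ 98.706667 kN·m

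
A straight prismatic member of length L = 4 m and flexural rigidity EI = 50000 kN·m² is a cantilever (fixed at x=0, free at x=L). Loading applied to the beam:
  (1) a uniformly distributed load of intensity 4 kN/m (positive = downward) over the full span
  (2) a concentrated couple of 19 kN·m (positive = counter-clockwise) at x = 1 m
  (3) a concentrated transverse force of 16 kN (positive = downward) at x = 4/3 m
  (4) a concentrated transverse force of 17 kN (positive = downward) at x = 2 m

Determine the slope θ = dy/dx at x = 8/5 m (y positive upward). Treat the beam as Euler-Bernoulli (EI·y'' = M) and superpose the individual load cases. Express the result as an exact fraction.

θ(8/5) = -68977/56250000 rad

Load 1 — uniform load w=4 kN/m over full span:
  θ_1 = -wx(x²-3Lx+3L²)/(6EI) = -4·(8/5)·((8/5)²-3·4·(8/5)+3·4²)/(6·50000) = -784/1171875 rad
Load 2 — applied couple M₀=19 kN·m at a=1 m (b=L-a=3):
  θ_2 = M₀a/EI  [x>a] = 19·1/50000 = 19/50000 rad
Load 3 — point force P=16 kN at a=4/3 m (b=L-a=8/3):
  θ_3 = -Pa²/(2EI)  [x>a] = -16·(4/3)²/(2·50000) = -8/28125 rad
Load 4 — point force P=17 kN at a=2 m (b=L-a=2):
  θ_4 = -Px(2a-x)/(2EI)  [x≤a] = -17·(8/5)·(2·2-(8/5))/(2·50000) = -51/78125 rad
Superposition: θ = Σ θ_i = -68977/56250000 rad ≈ -0.001226 rad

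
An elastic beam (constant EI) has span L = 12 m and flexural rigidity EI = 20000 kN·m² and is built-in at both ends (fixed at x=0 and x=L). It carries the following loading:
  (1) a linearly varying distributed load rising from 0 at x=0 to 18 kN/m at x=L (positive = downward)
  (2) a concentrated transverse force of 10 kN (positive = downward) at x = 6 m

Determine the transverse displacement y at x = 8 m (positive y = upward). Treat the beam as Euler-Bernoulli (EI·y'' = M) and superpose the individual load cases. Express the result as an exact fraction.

Load 1 — triangular load w₀=18 kN/m (0→w₀ over full span):
  y_1 = -w₀x²(L-x)²(x+2L)/(120LEI) = -18·8²·(12-8)²·(8+2·12)/(120·12·20000) = -64/3125 m
Load 2 — point force P=10 kN at a=6 m (b=L-a=6):
  y_2 = -Pa²(L-x)²(3bL-(3b+a)(L-x))/(6L³EI)  [x>a] = -10·6²·(12-8)²·(3·6·12-(3·6+6)·(12-8))/(6·12³·20000) = -1/300 m
Superposition: y = Σ y_i = -893/37500 m ≈ -0.023813 m

y(8) = -893/37500 m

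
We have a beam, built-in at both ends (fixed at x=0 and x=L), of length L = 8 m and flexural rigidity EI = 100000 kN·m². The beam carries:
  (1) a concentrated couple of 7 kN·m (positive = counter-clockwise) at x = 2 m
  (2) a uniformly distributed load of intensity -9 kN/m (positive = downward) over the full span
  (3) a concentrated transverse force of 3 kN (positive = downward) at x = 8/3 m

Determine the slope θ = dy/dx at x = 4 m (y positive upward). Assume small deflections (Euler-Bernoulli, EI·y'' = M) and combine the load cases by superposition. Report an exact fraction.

θ(4) = 1/7200000 rad

Load 1 — applied couple M₀=7 kN·m at a=2 m (b=L-a=6):
  θ_1 = (R_Ax²/2 - M_Ax - M₀(x-a))/EI  [x>a] with R_A=63/64, M_A=-21/16 = ((63/64)·4²/2 - (-21/16)·4 - 7·(4-2))/100000 = -7/800000 rad
Load 2 — uniform load w=-9 kN/m over full span:
  θ_2 = -wx(L-x)(L-2x)/(12EI) = -(-9)·4·(8-4)·(8-2·4)/(12·100000) = 0 rad
Load 3 — point force P=3 kN at a=8/3 m (b=L-a=16/3):
  θ_3 = Pa²(L-x)(2bL-(3b+a)(L-x))/(2L³EI)  [x>a] = 3·(8/3)²·(8-4)·(2·(16/3)·8-(3·(16/3)+(8/3))·(8-4))/(2·8³·100000) = 1/112500 rad
Superposition: θ = Σ θ_i = 1/7200000 rad ≈ 0.000000 rad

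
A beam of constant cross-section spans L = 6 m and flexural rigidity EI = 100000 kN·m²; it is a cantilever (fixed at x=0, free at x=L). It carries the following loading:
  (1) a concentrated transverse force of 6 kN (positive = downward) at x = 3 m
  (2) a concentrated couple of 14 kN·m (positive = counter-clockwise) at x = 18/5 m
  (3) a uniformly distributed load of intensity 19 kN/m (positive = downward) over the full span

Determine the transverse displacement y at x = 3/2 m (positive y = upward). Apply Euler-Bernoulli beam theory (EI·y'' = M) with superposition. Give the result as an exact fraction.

Load 1 — point force P=6 kN at a=3 m (b=L-a=3):
  y_1 = -Px²(3a-x)/(6EI)  [x≤a] = -6·(3/2)²·(3·3-(3/2))/(6·100000) = -27/160000 m
Load 2 — applied couple M₀=14 kN·m at a=18/5 m (b=L-a=12/5):
  y_2 = M₀x²/(2EI)  [x≤a] = 14·(3/2)²/(2·100000) = 63/400000 m
Load 3 — uniform load w=19 kN/m over full span:
  y_3 = -wx²(x²-4Lx+6L²)/(24EI) = -19·(3/2)²·((3/2)²-4·6·(3/2)+6·6²)/(24·100000) = -41553/12800000 m
Superposition: y = Σ y_i = -41697/12800000 m ≈ -0.003258 m

y(3/2) = -41697/12800000 m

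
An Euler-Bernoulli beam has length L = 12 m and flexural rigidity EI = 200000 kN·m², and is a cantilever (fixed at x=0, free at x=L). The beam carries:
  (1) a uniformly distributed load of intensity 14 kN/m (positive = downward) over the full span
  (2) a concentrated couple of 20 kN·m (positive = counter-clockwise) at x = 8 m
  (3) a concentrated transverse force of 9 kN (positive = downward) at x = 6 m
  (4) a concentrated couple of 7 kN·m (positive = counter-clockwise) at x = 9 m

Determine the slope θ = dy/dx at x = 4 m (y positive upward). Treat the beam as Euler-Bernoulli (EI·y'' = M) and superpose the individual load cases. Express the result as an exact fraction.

θ(4) = -431/30000 rad

Load 1 — uniform load w=14 kN/m over full span:
  θ_1 = -wx(x²-3Lx+3L²)/(6EI) = -14·4·(4²-3·12·4+3·12²)/(6·200000) = -133/9375 rad
Load 2 — applied couple M₀=20 kN·m at a=8 m (b=L-a=4):
  θ_2 = M₀x/EI  [x≤a] = 20·4/200000 = 1/2500 rad
Load 3 — point force P=9 kN at a=6 m (b=L-a=6):
  θ_3 = -Px(2a-x)/(2EI)  [x≤a] = -9·4·(2·6-4)/(2·200000) = -9/12500 rad
Load 4 — applied couple M₀=7 kN·m at a=9 m (b=L-a=3):
  θ_4 = M₀x/EI  [x≤a] = 7·4/200000 = 7/50000 rad
Superposition: θ = Σ θ_i = -431/30000 rad ≈ -0.014367 rad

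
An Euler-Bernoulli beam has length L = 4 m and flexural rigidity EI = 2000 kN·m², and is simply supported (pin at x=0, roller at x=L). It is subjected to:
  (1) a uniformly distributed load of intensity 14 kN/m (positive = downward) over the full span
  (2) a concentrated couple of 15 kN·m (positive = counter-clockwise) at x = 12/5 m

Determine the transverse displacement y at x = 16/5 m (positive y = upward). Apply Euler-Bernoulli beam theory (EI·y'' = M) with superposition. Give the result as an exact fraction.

Load 1 — uniform load w=14 kN/m over full span:
  y_1 = -wx(L³-2Lx²+x³)/(24EI) = -14·(16/5)·(4³-2·4·(16/5)²+(16/5)³)/(24·2000) = -3248/234375 m
Load 2 — applied couple M₀=15 kN·m at a=12/5 m (b=L-a=8/5):
  y_2 = (M₀x³/(6L)-M₀(x-a)²/2+C₁x)/EI  [x>a] with C₁=M₀(3b²-L²)/(6L)=-26/5 = (15·(16/5)³/(6·4)-15·((16/5)-(12/5))²/2+(-26/5)·(16/5))/2000 = -3/6250 m
Superposition: y = Σ y_i = -6721/468750 m ≈ -0.014338 m

y(16/5) = -6721/468750 m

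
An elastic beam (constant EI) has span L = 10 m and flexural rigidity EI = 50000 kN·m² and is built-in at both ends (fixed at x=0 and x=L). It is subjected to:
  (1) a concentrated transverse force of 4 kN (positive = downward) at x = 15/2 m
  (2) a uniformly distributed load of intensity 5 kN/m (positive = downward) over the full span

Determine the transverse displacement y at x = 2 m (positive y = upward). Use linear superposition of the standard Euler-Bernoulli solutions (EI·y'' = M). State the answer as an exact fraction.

Load 1 — point force P=4 kN at a=15/2 m (b=L-a=5/2):
  y_1 = -Pb²x²(3aL-(3a+b)x)/(6L³EI)  [x≤a] = -4·(5/2)²·2²·(3·(15/2)·10-(3·(15/2)+(5/2))·2)/(6·10³·50000) = -7/120000 m
Load 2 — uniform load w=5 kN/m over full span:
  y_2 = -wx²(L-x)²/(24EI) = -5·2²·(10-2)²/(24·50000) = -2/1875 m
Superposition: y = Σ y_i = -9/8000 m ≈ -0.001125 m

y(2) = -9/8000 m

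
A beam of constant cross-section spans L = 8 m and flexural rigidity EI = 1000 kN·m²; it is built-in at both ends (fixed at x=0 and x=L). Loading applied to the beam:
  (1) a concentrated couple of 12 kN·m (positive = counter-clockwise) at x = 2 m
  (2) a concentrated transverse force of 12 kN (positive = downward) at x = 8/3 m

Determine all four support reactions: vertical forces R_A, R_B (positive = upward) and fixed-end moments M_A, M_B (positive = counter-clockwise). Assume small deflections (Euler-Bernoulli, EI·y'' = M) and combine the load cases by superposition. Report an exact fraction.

Load 1 — applied couple M₀=12 kN·m at a=2 m (b=L-a=6):
  R_A = 6M₀ab/L³ = 6·12·2·6/8³ = 27/16 kN
  M_A = M₀b(2a-b)/L² = 12·6·(2·2-6)/8² = -9/4 kN·m
  R_B = -6M₀ab/L³ = -6·12·2·6/8³ = -27/16 kN
  M_B = M₀a(2b-a)/L² = 12·2·(2·6-2)/8² = 15/4 kN·m
Load 2 — point force P=12 kN at a=8/3 m (b=L-a=16/3):
  R_A = Pb²(3a+b)/L³ = 12·(16/3)²·(3·(8/3)+(16/3))/8³ = 80/9 kN
  M_A = Pab²/L² = 12·(8/3)·(16/3)²/8² = 128/9 kN·m
  R_B = Pa²(a+3b)/L³ = 12·(8/3)²·((8/3)+3·(16/3))/8³ = 28/9 kN
  M_B = -Pa²b/L² = -12·(8/3)²·(16/3)/8² = -64/9 kN·m
Superposition: R_A = 1523/144 kN, M_A = 431/36 kN·m, R_B = 205/144 kN, M_B = -121/36 kN·m

R_A = 1523/144 kN, M_A = 431/36 kN·m, R_B = 205/144 kN, M_B = -121/36 kN·m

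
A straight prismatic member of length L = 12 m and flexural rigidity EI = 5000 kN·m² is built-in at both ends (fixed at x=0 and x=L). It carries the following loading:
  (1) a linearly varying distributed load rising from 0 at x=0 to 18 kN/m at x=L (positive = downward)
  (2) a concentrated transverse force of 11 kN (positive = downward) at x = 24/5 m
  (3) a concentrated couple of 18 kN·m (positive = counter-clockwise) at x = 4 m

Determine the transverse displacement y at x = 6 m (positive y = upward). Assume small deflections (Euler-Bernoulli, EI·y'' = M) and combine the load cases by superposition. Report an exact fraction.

Load 1 — triangular load w₀=18 kN/m (0→w₀ over full span):
  y_1 = -w₀x²(L-x)²(x+2L)/(120LEI) = -18·6²·(12-6)²·(6+2·12)/(120·12·5000) = -243/2500 m
Load 2 — point force P=11 kN at a=24/5 m (b=L-a=36/5):
  y_2 = -Pa²(L-x)²(3bL-(3b+a)(L-x))/(6L³EI)  [x>a] = -11·(24/5)²·(12-6)²·(3·(36/5)·12-(3·(36/5)+(24/5))·(12-6))/(6·12³·5000) = -1386/78125 m
Load 3 — applied couple M₀=18 kN·m at a=4 m (b=L-a=8):
  y_3 = (R_Ax³/6 - M_Ax²/2 - M₀(x-a)²/2)/EI  [x>a] with R_A=2, M_A=0 = (2·6³/6 - 0·6²/2 - 18·(6-4)²/2)/5000 = 9/1250 m
Superposition: y = Σ y_i = -33669/312500 m ≈ -0.107741 m

y(6) = -33669/312500 m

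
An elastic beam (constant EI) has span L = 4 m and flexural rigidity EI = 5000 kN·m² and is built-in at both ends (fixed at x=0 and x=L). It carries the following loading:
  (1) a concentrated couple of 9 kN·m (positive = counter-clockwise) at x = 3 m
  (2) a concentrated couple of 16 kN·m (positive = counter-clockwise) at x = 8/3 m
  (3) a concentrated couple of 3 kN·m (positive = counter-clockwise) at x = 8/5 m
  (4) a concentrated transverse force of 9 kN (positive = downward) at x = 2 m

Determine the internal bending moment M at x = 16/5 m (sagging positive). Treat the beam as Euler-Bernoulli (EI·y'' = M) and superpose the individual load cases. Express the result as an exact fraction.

Load 1 — applied couple M₀=9 kN·m at a=3 m (b=L-a=1):
  M_1 = R_Ax - M_A - M₀  [x>a] with R_A=81/32, M_A=45/16 = (81/32)·(16/5) - (45/16) - 9 = -297/80 kN·m
Load 2 — applied couple M₀=16 kN·m at a=8/3 m (b=L-a=4/3):
  M_2 = R_Ax - M_A - M₀  [x>a] with R_A=16/3, M_A=16/3 = (16/3)·(16/5) - (16/3) - 16 = -64/15 kN·m
Load 3 — applied couple M₀=3 kN·m at a=8/5 m (b=L-a=12/5):
  M_3 = R_Ax - M_A - M₀  [x>a] with R_A=27/25, M_A=9/25 = (27/25)·(16/5) - (9/25) - 3 = 12/125 kN·m
Load 4 — point force P=9 kN at a=2 m (b=L-a=2):
  M_4 = Pa²(a+3b)(L-x)/L³ - Pa²b/L²  [x>a] = 9·2²·(2+3·2)·(4-(16/5))/4³ - 9·2²·2/4² = -9/10 kN·m
Superposition: M = Σ M_i = -52699/6000 kN·m ≈ -8.783167 kN·m

M(16/5) = -52699/6000 kN·m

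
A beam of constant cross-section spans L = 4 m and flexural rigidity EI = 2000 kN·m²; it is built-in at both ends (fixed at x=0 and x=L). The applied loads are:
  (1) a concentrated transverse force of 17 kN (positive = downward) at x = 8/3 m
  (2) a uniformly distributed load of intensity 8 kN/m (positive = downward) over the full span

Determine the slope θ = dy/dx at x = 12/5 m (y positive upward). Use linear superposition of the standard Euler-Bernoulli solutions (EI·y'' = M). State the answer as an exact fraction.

Load 1 — point force P=17 kN at a=8/3 m (b=L-a=4/3):
  θ_1 = -Pb²x(2aL-(3a+b)x)/(2L³EI)  [x≤a] = -17·(4/3)²·(12/5)·(2·(8/3)·4-(3·(8/3)+(4/3))·(12/5))/(2·4³·2000) = 17/56250 rad
Load 2 — uniform load w=8 kN/m over full span:
  θ_2 = -wx(L-x)(L-2x)/(12EI) = -8·(12/5)·(4-(12/5))·(4-2·(12/5))/(12·2000) = 16/15625 rad
Superposition: θ = Σ θ_i = 373/281250 rad ≈ 0.001326 rad

θ(12/5) = 373/281250 rad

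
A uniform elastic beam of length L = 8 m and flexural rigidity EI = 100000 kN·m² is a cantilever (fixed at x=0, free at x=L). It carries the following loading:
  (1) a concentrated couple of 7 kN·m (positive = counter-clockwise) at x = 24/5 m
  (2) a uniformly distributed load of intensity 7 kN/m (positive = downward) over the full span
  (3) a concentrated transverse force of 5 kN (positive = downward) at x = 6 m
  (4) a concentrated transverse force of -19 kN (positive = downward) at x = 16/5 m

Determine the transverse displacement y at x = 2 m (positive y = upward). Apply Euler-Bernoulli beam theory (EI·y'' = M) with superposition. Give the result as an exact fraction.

y(2) = -301/93750 m

Load 1 — applied couple M₀=7 kN·m at a=24/5 m (b=L-a=16/5):
  y_1 = M₀x²/(2EI)  [x≤a] = 7·2²/(2·100000) = 7/50000 m
Load 2 — uniform load w=7 kN/m over full span:
  y_2 = -wx²(x²-4Lx+6L²)/(24EI) = -7·2²·(2²-4·8·2+6·8²)/(24·100000) = -189/50000 m
Load 3 — point force P=5 kN at a=6 m (b=L-a=2):
  y_3 = -Px²(3a-x)/(6EI)  [x≤a] = -5·2²·(3·6-2)/(6·100000) = -1/1875 m
Load 4 — point force P=-19 kN at a=16/5 m (b=L-a=24/5):
  y_4 = -Px²(3a-x)/(6EI)  [x≤a] = -(-19)·2²·(3·(16/5)-2)/(6·100000) = 361/375000 m
Superposition: y = Σ y_i = -301/93750 m ≈ -0.003211 m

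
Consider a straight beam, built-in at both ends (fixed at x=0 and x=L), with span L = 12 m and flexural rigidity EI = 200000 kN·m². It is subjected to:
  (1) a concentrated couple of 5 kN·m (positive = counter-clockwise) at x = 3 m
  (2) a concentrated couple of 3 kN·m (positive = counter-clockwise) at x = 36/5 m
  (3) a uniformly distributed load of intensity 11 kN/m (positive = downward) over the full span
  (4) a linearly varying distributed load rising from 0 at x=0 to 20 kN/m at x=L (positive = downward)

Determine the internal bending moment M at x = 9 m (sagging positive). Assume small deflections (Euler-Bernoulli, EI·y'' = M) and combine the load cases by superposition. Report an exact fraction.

Load 1 — applied couple M₀=5 kN·m at a=3 m (b=L-a=9):
  M_1 = R_Ax - M_A - M₀  [x>a] with R_A=15/32, M_A=-15/16 = (15/32)·9 - (-15/16) - 5 = 5/32 kN·m
Load 2 — applied couple M₀=3 kN·m at a=36/5 m (b=L-a=24/5):
  M_2 = R_Ax - M_A - M₀  [x>a] with R_A=9/25, M_A=24/25 = (9/25)·9 - (24/25) - 3 = -18/25 kN·m
Load 3 — uniform load w=11 kN/m over full span:
  M_3 = wLx/2 - wL²/12 - wx²/2 = 11·12·9/2 - 11·12²/12 - 11·9²/2 = 33/2 kN·m
Load 4 — triangular load w₀=20 kN/m (0→w₀ over full span):
  M_4 = 3w₀Lx/20 - w₀L²/30 - w₀x³/(6L) = 3·20·12·9/20 - 20·12²/30 - 20·9³/(6·12) = 51/2 kN·m
Superposition: M = Σ M_i = 33149/800 kN·m ≈ 41.436250 kN·m

M(9) = 33149/800 kN·m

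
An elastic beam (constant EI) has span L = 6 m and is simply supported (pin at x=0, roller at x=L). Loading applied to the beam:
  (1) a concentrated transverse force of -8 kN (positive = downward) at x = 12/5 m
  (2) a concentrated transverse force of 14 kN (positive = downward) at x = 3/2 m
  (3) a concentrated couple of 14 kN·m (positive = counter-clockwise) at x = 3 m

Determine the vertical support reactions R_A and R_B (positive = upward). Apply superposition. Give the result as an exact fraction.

Load 1 — point force P=-8 kN at a=12/5 m (b=L-a=18/5):
  R_A = Pb/L = (-8)·(18/5)/6 = -24/5 kN
  R_B = Pa/L = (-8)·(12/5)/6 = -16/5 kN
Load 2 — point force P=14 kN at a=3/2 m (b=L-a=9/2):
  R_A = Pb/L = 14·(9/2)/6 = 21/2 kN
  R_B = Pa/L = 14·(3/2)/6 = 7/2 kN
Load 3 — applied couple M₀=14 kN·m at a=3 m (b=L-a=3):
  R_A = M₀/L = 14/6 = 7/3 kN
  R_B = -M₀/L = -14/6 = -7/3 kN
Superposition: R_A = 241/30 kN, R_B = -61/30 kN

R_A = 241/30 kN, R_B = -61/30 kN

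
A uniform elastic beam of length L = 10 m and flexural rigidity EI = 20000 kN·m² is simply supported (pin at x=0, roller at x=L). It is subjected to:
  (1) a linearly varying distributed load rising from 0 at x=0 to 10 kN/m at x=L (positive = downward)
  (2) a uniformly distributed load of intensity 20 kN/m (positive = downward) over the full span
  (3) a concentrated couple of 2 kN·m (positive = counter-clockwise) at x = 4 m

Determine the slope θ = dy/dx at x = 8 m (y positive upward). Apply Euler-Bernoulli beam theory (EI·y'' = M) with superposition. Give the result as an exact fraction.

θ(8) = 3721/90000 rad

Load 1 — triangular load w₀=10 kN/m (0→w₀ over full span):
  θ_1 = -w₀(7L⁴-30L²x²+15x⁴)/(360LEI) = -10·(7·10⁴-30·10²·8²+15·8⁴)/(360·10·20000) = 757/90000 rad
Load 2 — uniform load w=20 kN/m over full span:
  θ_2 = -w(L³-6Lx²+4x³)/(24EI) = -20·(10³-6·10·8²+4·8³)/(24·20000) = 33/1000 rad
Load 3 — applied couple M₀=2 kN·m at a=4 m (b=L-a=6):
  θ_3 = (M₀x²/(2L)-M₀(x-a)+C₁)/EI  [x>a] with C₁=M₀(3b²-L²)/(6L)=4/15 = (2·8²/(2·10)-2·(8-4)+(4/15))/20000 = -1/15000 rad
Superposition: θ = Σ θ_i = 3721/90000 rad ≈ 0.041344 rad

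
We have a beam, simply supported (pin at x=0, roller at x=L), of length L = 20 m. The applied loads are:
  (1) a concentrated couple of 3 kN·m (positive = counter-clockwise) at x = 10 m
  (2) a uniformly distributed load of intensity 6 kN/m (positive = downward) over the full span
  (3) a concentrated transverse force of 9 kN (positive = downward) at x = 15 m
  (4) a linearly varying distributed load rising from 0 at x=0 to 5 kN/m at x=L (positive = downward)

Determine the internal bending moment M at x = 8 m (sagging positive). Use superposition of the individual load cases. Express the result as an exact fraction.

Load 1 — applied couple M₀=3 kN·m at a=10 m (b=L-a=10):
  M_1 = M₀x/L  [x≤a] = 3·8/20 = 6/5 kN·m
Load 2 — uniform load w=6 kN/m over full span:
  M_2 = wx(L-x)/2 = 6·8·(20-8)/2 = 288 kN·m
Load 3 — point force P=9 kN at a=15 m (b=L-a=5):
  M_3 = Pbx/L  [x≤a] = 9·5·8/20 = 18 kN·m
Load 4 — triangular load w₀=5 kN/m (0→w₀ over full span):
  M_4 = w₀Lx/6 - w₀x³/(6L) = 5·20·8/6 - 5·8³/(6·20) = 112 kN·m
Superposition: M = Σ M_i = 2096/5 kN·m ≈ 419.200000 kN·m

M(8) = 2096/5 kN·m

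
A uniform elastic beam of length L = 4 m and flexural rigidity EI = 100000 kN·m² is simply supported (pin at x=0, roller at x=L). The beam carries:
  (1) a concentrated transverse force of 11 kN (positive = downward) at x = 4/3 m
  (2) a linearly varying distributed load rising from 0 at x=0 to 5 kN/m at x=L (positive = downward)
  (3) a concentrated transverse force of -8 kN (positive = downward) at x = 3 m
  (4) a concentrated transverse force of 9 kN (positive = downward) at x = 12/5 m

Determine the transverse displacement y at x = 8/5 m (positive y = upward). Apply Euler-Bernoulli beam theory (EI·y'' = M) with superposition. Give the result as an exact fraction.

Load 1 — point force P=11 kN at a=4/3 m (b=L-a=8/3):
  y_1 = -Pa(L-x)(2Lx-a²-x²)/(6LEI)  [x>a] = -11·(4/3)·(4-(8/5))·(2·4·(8/5)-(4/3)²-(8/5)²)/(6·4·100000) = -1309/10546875 m
Load 2 — triangular load w₀=5 kN/m (0→w₀ over full span):
  y_2 = -w₀x(7L⁴-10L²x²+3x⁴)/(360LEI) = -5·(8/5)·(7·4⁴-10·4²·(8/5)²+3·(8/5)⁴)/(360·4·100000) = -2282/29296875 m
Load 3 — point force P=-8 kN at a=3 m (b=L-a=1):
  y_3 = -Pbx(L²-b²-x²)/(6LEI)  [x≤a] = -(-8)·1·(8/5)·(4²-1²-(8/5)²)/(6·4·100000) = 311/4687500 m
Load 4 — point force P=9 kN at a=12/5 m (b=L-a=8/5):
  y_4 = -Pbx(L²-b²-x²)/(6LEI)  [x≤a] = -9·(8/5)·(8/5)·(4²-(8/5)²-(8/5)²)/(6·4·100000) = -204/1953125 m
Superposition: y = Σ y_i = -253237/1054687500 m ≈ -0.000240 m

y(8/5) = -253237/1054687500 m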